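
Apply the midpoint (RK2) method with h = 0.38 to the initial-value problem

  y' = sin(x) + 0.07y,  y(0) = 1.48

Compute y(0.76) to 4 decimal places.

Midpoint: k1 = f(x_n, y_n); k2 = f(x_n + h/2, y_n + (h/2)·k1); y_{n+1} = y_n + h·k2.
x=0.000000, y=1.480000:
  k1 = f(0.000000, 1.480000) = 0.103600
  k2 = f(0.190000, 1.499684) = 0.293837
  y ← 1.480000 + 0.38·0.293837 = 1.591658
x=0.380000, y=1.591658:
  k1 = f(0.380000, 1.591658) = 0.482337
  k2 = f(0.570000, 1.683302) = 0.657463
  y ← 1.591658 + 0.38·0.657463 = 1.841494
y(0.76) ≈ 1.8415

1.8415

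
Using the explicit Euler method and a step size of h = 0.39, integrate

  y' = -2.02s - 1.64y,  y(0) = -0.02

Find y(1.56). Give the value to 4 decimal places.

-1.1834

Euler: y_{n+1} = y_n + h·f(s_n, y_n).
s=0.000000, y=-0.020000: f=0.032800 → y ← -0.020000 + 0.39·0.032800 = -0.007208
s=0.390000, y=-0.007208: f=-0.775979 → y ← -0.007208 + 0.39·(-0.775979) = -0.309840
s=0.780000, y=-0.309840: f=-1.067463 → y ← -0.309840 + 0.39·(-1.067463) = -0.726150
s=1.170000, y=-0.726150: f=-1.172514 → y ← -0.726150 + 0.39·(-1.172514) = -1.183431
y(1.56) ≈ -1.1834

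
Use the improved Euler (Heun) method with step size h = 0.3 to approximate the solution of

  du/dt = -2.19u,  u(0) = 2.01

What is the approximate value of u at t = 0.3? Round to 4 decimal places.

Heun: k1 = f(t_n, u_n); k2 = f(t_n + h, u_n + h·k1); u_{n+1} = u_n + (h/2)·(k1 + k2).
t=0.000000, u=2.010000:
  k1 = f(0.000000, 2.010000) = -4.401900
  k2 = f(0.300000, 0.689430) = -1.509852
  u ← 2.010000 + (0.3/2)·(-4.401900 + (-1.509852)) = 1.123237
u(0.3) ≈ 1.1232

1.1232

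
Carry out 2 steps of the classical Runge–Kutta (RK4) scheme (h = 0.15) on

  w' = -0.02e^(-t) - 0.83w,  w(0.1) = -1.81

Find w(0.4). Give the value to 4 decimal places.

-1.4152

RK4: k1 = f(t_n, w_n); k2 = f(t_n + h/2, w_n + (h/2)·k1); k3 = f(t_n + h/2, w_n + (h/2)·k2); k4 = f(t_n + h, w_n + h·k3); w_{n+1} = w_n + (h/6)·(k1 + 2k2 + 2k3 + k4).
t=0.100000, w=-1.810000:
  k1 = f(0.100000, -1.810000) = 1.484203
  k2 = f(0.175000, -1.698685) = 1.393119
  k3 = f(0.175000, -1.705516) = 1.398789
  k4 = f(0.250000, -1.600182) = 1.312575
  w ← -1.810000 + (0.15/6)·(k1 + 2k2 + 2k3 + k4) = -1.600485
t=0.250000, w=-1.600485:
  k1 = f(0.250000, -1.600485) = 1.312827
  k2 = f(0.325000, -1.502023) = 1.232229
  k3 = f(0.325000, -1.508068) = 1.237246
  k4 = f(0.400000, -1.414898) = 1.160959
  w ← -1.600485 + (0.15/6)·(k1 + 2k2 + 2k3 + k4) = -1.415167
w(0.4) ≈ -1.4152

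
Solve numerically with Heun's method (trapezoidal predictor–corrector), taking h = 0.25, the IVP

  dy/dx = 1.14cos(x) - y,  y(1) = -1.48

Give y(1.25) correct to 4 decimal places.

-1.0536

Heun: k1 = f(x_n, y_n); k2 = f(x_n + h, y_n + h·k1); y_{n+1} = y_n + (h/2)·(k1 + k2).
x=1.000000, y=-1.480000:
  k1 = f(1.000000, -1.480000) = 2.095945
  k2 = f(1.250000, -0.956014) = 1.315481
  y ← -1.480000 + (0.25/2)·(2.095945 + 1.315481) = -1.053572
y(1.25) ≈ -1.0536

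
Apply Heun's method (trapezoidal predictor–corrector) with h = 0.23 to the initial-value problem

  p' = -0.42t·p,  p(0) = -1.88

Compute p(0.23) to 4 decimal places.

Heun: k1 = f(t_n, p_n); k2 = f(t_n + h, p_n + h·k1); p_{n+1} = p_n + (h/2)·(k1 + k2).
t=0.000000, p=-1.880000:
  k1 = f(0.000000, -1.880000) = 0.000000
  k2 = f(0.230000, -1.880000) = 0.181608
  p ← -1.880000 + (0.23/2)·(0.000000 + 0.181608) = -1.859115
p(0.23) ≈ -1.8591

-1.8591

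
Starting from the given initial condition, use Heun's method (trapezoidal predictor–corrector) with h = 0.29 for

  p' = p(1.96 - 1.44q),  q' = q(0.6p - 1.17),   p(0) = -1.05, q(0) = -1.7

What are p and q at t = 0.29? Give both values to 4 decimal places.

Heun on (p,q): k1 = f(t_n, state_n); k2 = f(t_n + h, state_n + h·k1); state_{n+1} = state_n + (h/2)·(k1 + k2).
0.000000: (-1.050000, -1.700000)
  k1 = (-4.628400, 3.060000)
  predictor → (-2.392236, -0.812600)
  k2 = (-7.488043, 2.117101)
  → (-2.806884, -0.949320)
(p(0.29), q(0.29)) ≈ (-2.8069, -0.9493)

-2.8069, -0.9493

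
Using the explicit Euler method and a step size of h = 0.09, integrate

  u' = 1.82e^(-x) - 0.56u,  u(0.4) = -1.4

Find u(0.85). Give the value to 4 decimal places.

Euler: u_{n+1} = u_n + h·f(x_n, u_n).
x=0.400000, u=-1.400000: f=2.003982 → u ← -1.400000 + 0.09·2.003982 = -1.219642
x=0.490000, u=-1.219642: f=1.797979 → u ← -1.219642 + 0.09·1.797979 = -1.057823
x=0.580000, u=-1.057823: f=1.611396 → u ← -1.057823 + 0.09·1.611396 = -0.912798
x=0.670000, u=-0.912798: f=1.442476 → u ← -0.912798 + 0.09·1.442476 = -0.782975
x=0.760000, u=-0.782975: f=1.289619 → u ← -0.782975 + 0.09·1.289619 = -0.666909
u(0.85) ≈ -0.6669

-0.6669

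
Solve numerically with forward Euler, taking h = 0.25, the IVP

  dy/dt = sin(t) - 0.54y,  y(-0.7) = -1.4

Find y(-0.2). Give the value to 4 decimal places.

-1.2956

Euler: y_{n+1} = y_n + h·f(t_n, y_n).
t=-0.700000, y=-1.400000: f=0.111782 → y ← -1.400000 + 0.25·0.111782 = -1.372054
t=-0.450000, y=-1.372054: f=0.305944 → y ← -1.372054 + 0.25·0.305944 = -1.295568
y(-0.2) ≈ -1.2956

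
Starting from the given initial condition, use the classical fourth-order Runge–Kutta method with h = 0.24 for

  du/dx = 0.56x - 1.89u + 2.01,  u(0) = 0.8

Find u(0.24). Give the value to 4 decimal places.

RK4: k1 = f(x_n, u_n); k2 = f(x_n + h/2, u_n + (h/2)·k1); k3 = f(x_n + h/2, u_n + (h/2)·k2); k4 = f(x_n + h, u_n + h·k3); u_{n+1} = u_n + (h/6)·(k1 + 2k2 + 2k3 + k4).
x=0.000000, u=0.800000:
  k1 = f(0.000000, 0.800000) = 0.498000
  k2 = f(0.120000, 0.859760) = 0.452254
  k3 = f(0.120000, 0.854270) = 0.462629
  k4 = f(0.240000, 0.911031) = 0.422552
  u ← 0.800000 + (0.24/6)·(k1 + 2k2 + 2k3 + k4) = 0.910013
u(0.24) ≈ 0.9100

0.9100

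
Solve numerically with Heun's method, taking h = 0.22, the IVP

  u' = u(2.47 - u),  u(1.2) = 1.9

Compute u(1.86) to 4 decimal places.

2.3226

Heun: k1 = f(t_n, u_n); k2 = f(t_n + h, u_n + h·k1); u_{n+1} = u_n + (h/2)·(k1 + k2).
t=1.200000, u=1.900000:
  k1 = f(1.200000, 1.900000) = 1.083000
  k2 = f(1.420000, 2.138260) = 0.709346
  u ← 1.900000 + (0.22/2)·(1.083000 + 0.709346) = 2.097158
t=1.420000, u=2.097158:
  k1 = f(1.420000, 2.097158) = 0.781908
  k2 = f(1.640000, 2.269178) = 0.455701
  u ← 2.097158 + (0.22/2)·(0.781908 + 0.455701) = 2.233295
t=1.640000, u=2.233295:
  k1 = f(1.640000, 2.233295) = 0.528632
  k2 = f(1.860000, 2.349594) = 0.282905
  u ← 2.233295 + (0.22/2)·(0.528632 + 0.282905) = 2.322564
u(1.86) ≈ 2.3226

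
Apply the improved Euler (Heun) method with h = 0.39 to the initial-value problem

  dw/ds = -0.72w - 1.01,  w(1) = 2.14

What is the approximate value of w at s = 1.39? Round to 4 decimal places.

Heun: k1 = f(s_n, w_n); k2 = f(s_n + h, w_n + h·k1); w_{n+1} = w_n + (h/2)·(k1 + k2).
s=1.000000, w=2.140000:
  k1 = f(1.000000, 2.140000) = -2.550800
  k2 = f(1.390000, 1.145188) = -1.834535
  w ← 2.140000 + (0.39/2)·(-2.550800 + (-1.834535)) = 1.284860
w(1.39) ≈ 1.2849

1.2849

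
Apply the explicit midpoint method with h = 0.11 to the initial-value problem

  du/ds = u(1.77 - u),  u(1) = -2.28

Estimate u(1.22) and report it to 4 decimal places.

-7.1213

Midpoint: k1 = f(s_n, u_n); k2 = f(s_n + h/2, u_n + (h/2)·k1); u_{n+1} = u_n + h·k2.
s=1.000000, u=-2.280000:
  k1 = f(1.000000, -2.280000) = -9.234000
  k2 = f(1.055000, -2.787870) = -12.706749
  u ← -2.280000 + 0.11·(-12.706749) = -3.677742
s=1.110000, u=-3.677742:
  k1 = f(1.110000, -3.677742) = -20.035393
  k2 = f(1.165000, -4.779689) = -31.305477
  u ← -3.677742 + 0.11·(-31.305477) = -7.121345
u(1.22) ≈ -7.1213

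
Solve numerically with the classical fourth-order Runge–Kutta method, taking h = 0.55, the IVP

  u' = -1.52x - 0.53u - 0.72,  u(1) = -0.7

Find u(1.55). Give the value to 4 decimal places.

RK4: k1 = f(x_n, u_n); k2 = f(x_n + h/2, u_n + (h/2)·k1); k3 = f(x_n + h/2, u_n + (h/2)·k2); k4 = f(x_n + h, u_n + h·k3); u_{n+1} = u_n + (h/6)·(k1 + 2k2 + 2k3 + k4).
x=1.000000, u=-0.700000:
  k1 = f(1.000000, -0.700000) = -1.869000
  k2 = f(1.275000, -1.213975) = -2.014593
  k3 = f(1.275000, -1.254013) = -1.993373
  k4 = f(1.550000, -1.796355) = -2.123932
  u ← -0.700000 + (0.55/6)·(k1 + 2k2 + 2k3 + k4) = -1.800813
u(1.55) ≈ -1.8008

-1.8008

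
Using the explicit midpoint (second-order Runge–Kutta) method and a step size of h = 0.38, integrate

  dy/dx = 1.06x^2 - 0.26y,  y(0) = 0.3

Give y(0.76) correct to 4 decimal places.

0.3875

Midpoint: k1 = f(x_n, y_n); k2 = f(x_n + h/2, y_n + (h/2)·k1); y_{n+1} = y_n + h·k2.
x=0.000000, y=0.300000:
  k1 = f(0.000000, 0.300000) = -0.078000
  k2 = f(0.190000, 0.285180) = -0.035881
  y ← 0.300000 + 0.38·(-0.035881) = 0.286365
x=0.380000, y=0.286365:
  k1 = f(0.380000, 0.286365) = 0.078609
  k2 = f(0.570000, 0.301301) = 0.266056
  y ← 0.286365 + 0.38·0.266056 = 0.387466
y(0.76) ≈ 0.3875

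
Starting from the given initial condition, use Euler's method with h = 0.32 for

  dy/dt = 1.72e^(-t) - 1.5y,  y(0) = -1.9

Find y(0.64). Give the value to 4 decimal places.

Euler: y_{n+1} = y_n + h·f(t_n, y_n).
t=0.000000, y=-1.900000: f=4.570000 → y ← -1.900000 + 0.32·4.570000 = -0.437600
t=0.320000, y=-0.437600: f=1.905376 → y ← -0.437600 + 0.32·1.905376 = 0.172120
y(0.64) ≈ 0.1721

0.1721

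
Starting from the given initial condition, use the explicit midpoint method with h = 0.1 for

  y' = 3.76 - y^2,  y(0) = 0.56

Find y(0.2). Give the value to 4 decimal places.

Midpoint: k1 = f(s_n, y_n); k2 = f(s_n + h/2, y_n + (h/2)·k1); y_{n+1} = y_n + h·k2.
s=0.000000, y=0.560000:
  k1 = f(0.000000, 0.560000) = 3.446400
  k2 = f(0.050000, 0.732320) = 3.223707
  y ← 0.560000 + 0.1·3.223707 = 0.882371
s=0.100000, y=0.882371:
  k1 = f(0.100000, 0.882371) = 2.981422
  k2 = f(0.150000, 1.031442) = 2.696128
  y ← 0.882371 + 0.1·2.696128 = 1.151984
y(0.2) ≈ 1.1520

1.1520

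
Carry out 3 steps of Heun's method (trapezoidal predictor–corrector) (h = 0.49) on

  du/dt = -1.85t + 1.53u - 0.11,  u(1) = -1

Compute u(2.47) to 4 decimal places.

-21.8718

Heun: k1 = f(t_n, u_n); k2 = f(t_n + h, u_n + h·k1); u_{n+1} = u_n + (h/2)·(k1 + k2).
t=1.000000, u=-1.000000:
  k1 = f(1.000000, -1.000000) = -3.490000
  k2 = f(1.490000, -2.710100) = -7.012953
  u ← -1.000000 + (0.49/2)·(-3.490000 + (-7.012953)) = -3.573223
t=1.490000, u=-3.573223:
  k1 = f(1.490000, -3.573223) = -8.333532
  k2 = f(1.980000, -7.656654) = -15.487681
  u ← -3.573223 + (0.49/2)·(-8.333532 + (-15.487681)) = -9.409421
t=1.980000, u=-9.409421:
  k1 = f(1.980000, -9.409421) = -18.169414
  k2 = f(2.470000, -18.312433) = -32.697523
  u ← -9.409421 + (0.49/2)·(-18.169414 + (-32.697523)) = -21.871820
u(2.47) ≈ -21.8718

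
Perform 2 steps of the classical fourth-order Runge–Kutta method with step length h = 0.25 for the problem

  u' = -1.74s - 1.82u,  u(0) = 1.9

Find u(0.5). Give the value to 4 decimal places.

0.6009

RK4: k1 = f(s_n, u_n); k2 = f(s_n + h/2, u_n + (h/2)·k1); k3 = f(s_n + h/2, u_n + (h/2)·k2); k4 = f(s_n + h, u_n + h·k3); u_{n+1} = u_n + (h/6)·(k1 + 2k2 + 2k3 + k4).
s=0.000000, u=1.900000:
  k1 = f(0.000000, 1.900000) = -3.458000
  k2 = f(0.125000, 1.467750) = -2.888805
  k3 = f(0.125000, 1.538899) = -3.018297
  k4 = f(0.250000, 1.145426) = -2.519675
  u ← 1.900000 + (0.25/6)·(k1 + 2k2 + 2k3 + k4) = 1.158672
s=0.250000, u=1.158672:
  k1 = f(0.250000, 1.158672) = -2.543783
  k2 = f(0.375000, 0.840699) = -2.182572
  k3 = f(0.375000, 0.885850) = -2.264747
  k4 = f(0.500000, 0.592485) = -1.948322
  u ← 1.158672 + (0.25/6)·(k1 + 2k2 + 2k3 + k4) = 0.600891
u(0.5) ≈ 0.6009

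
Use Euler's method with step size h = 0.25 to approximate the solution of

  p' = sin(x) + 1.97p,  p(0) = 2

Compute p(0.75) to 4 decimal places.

6.8614

Euler: p_{n+1} = p_n + h·f(x_n, p_n).
x=0.000000, p=2.000000: f=3.940000 → p ← 2.000000 + 0.25·3.940000 = 2.985000
x=0.250000, p=2.985000: f=6.127854 → p ← 2.985000 + 0.25·6.127854 = 4.516963
x=0.500000, p=4.516963: f=9.377844 → p ← 4.516963 + 0.25·9.377844 = 6.861424
p(0.75) ≈ 6.8614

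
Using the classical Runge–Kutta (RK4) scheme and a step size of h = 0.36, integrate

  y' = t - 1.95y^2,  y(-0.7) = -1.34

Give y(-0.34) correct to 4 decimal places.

-11.8553

RK4: k1 = f(t_n, y_n); k2 = f(t_n + h/2, y_n + (h/2)·k1); k3 = f(t_n + h/2, y_n + (h/2)·k2); k4 = f(t_n + h, y_n + h·k3); y_{n+1} = y_n + (h/6)·(k1 + 2k2 + 2k3 + k4).
t=-0.700000, y=-1.340000:
  k1 = f(-0.700000, -1.340000) = -4.201420
  k2 = f(-0.520000, -2.096256) = -9.088861
  k3 = f(-0.520000, -2.975995) = -17.790264
  k4 = f(-0.340000, -7.744495) = -117.295550
  y ← -1.340000 + (0.36/6)·(k1 + 2k2 + 2k3 + k4) = -11.855313
y(-0.34) ≈ -11.8553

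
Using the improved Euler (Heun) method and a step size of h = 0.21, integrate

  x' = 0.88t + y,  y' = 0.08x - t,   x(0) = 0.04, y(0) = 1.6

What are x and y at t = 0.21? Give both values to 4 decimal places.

0.3955, 1.5814

Heun on (x,y): k1 = f(t_n, state_n); k2 = f(t_n + h, state_n + h·k1); state_{n+1} = state_n + (h/2)·(k1 + k2).
0.000000: (0.040000, 1.600000)
  k1 = (1.600000, 0.003200)
  predictor → (0.376000, 1.600672)
  k2 = (1.785472, -0.179920)
  → (0.395475, 1.581444)
(x(0.21), y(0.21)) ≈ (0.3955, 1.5814)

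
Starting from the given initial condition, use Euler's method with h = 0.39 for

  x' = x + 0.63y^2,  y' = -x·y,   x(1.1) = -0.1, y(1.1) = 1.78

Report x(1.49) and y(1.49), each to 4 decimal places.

0.6395, 1.8494

Euler on (x,y): x_{n+1} = x_n + h·x', y_{n+1} = y_n + h·y'.
1.100000: (-0.100000, 1.780000); f=(1.896092, 0.178000) → (0.639476, 1.849420)
(x(1.49), y(1.49)) ≈ (0.6395, 1.8494)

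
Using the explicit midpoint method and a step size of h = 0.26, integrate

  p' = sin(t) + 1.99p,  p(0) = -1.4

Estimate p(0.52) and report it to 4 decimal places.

Midpoint: k1 = f(t_n, p_n); k2 = f(t_n + h/2, p_n + (h/2)·k1); p_{n+1} = p_n + h·k2.
t=0.000000, p=-1.400000:
  k1 = f(0.000000, -1.400000) = -2.786000
  k2 = f(0.130000, -1.762180) = -3.377104
  p ← -1.400000 + 0.26·(-3.377104) = -2.278047
t=0.260000, p=-2.278047:
  k1 = f(0.260000, -2.278047) = -4.276233
  k2 = f(0.390000, -2.833957) = -5.259387
  p ← -2.278047 + 0.26·(-5.259387) = -3.645488
p(0.52) ≈ -3.6455

-3.6455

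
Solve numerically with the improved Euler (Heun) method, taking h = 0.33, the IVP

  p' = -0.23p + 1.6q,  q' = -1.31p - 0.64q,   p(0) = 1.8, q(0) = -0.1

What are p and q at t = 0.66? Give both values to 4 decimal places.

0.8197, -1.0380

Heun on (p,q): k1 = f(t_n, state_n); k2 = f(t_n + h, state_n + h·k1); state_{n+1} = state_n + (h/2)·(k1 + k2).
0.000000: (1.800000, -0.100000)
  k1 = (-0.574000, -2.294000)
  predictor → (1.610580, -0.857020)
  k2 = (-1.741665, -1.561367)
  → (1.417915, -0.736136)
0.330000: (1.417915, -0.736136)
  k1 = (-1.503937, -1.386342)
  predictor → (0.921616, -1.193628)
  k2 = (-2.121777, -0.443395)
  → (0.819672, -1.038042)
(p(0.66), q(0.66)) ≈ (0.8197, -1.0380)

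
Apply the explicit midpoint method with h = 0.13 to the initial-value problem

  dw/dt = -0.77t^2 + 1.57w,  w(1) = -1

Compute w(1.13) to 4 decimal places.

Midpoint: k1 = f(t_n, w_n); k2 = f(t_n + h/2, w_n + (h/2)·k1); w_{n+1} = w_n + h·k2.
t=1.000000, w=-1.000000:
  k1 = f(1.000000, -1.000000) = -2.340000
  k2 = f(1.065000, -1.152100) = -2.682150
  w ← -1.000000 + 0.13·(-2.682150) = -1.348680
w(1.13) ≈ -1.3487

-1.3487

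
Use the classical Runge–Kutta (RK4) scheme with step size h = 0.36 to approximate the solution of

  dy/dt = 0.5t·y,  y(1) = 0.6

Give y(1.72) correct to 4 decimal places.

0.9790

RK4: k1 = f(t_n, y_n); k2 = f(t_n + h/2, y_n + (h/2)·k1); k3 = f(t_n + h/2, y_n + (h/2)·k2); k4 = f(t_n + h, y_n + h·k3); y_{n+1} = y_n + (h/6)·(k1 + 2k2 + 2k3 + k4).
t=1.000000, y=0.600000:
  k1 = f(1.000000, 0.600000) = 0.300000
  k2 = f(1.180000, 0.654000) = 0.385860
  k3 = f(1.180000, 0.669455) = 0.394978
  k4 = f(1.360000, 0.742192) = 0.504691
  y ← 0.600000 + (0.36/6)·(k1 + 2k2 + 2k3 + k4) = 0.741982
t=1.360000, y=0.741982:
  k1 = f(1.360000, 0.741982) = 0.504548
  k2 = f(1.540000, 0.832801) = 0.641256
  k3 = f(1.540000, 0.857408) = 0.660204
  k4 = f(1.720000, 0.979656) = 0.842504
  y ← 0.741982 + (0.36/6)·(k1 + 2k2 + 2k3 + k4) = 0.978980
y(1.72) ≈ 0.9790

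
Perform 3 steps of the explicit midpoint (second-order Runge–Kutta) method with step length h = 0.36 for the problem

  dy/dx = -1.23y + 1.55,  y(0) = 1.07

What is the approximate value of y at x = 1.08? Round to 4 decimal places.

Midpoint: k1 = f(x_n, y_n); k2 = f(x_n + h/2, y_n + (h/2)·k1); y_{n+1} = y_n + h·k2.
x=0.000000, y=1.070000:
  k1 = f(0.000000, 1.070000) = 0.233900
  k2 = f(0.180000, 1.112102) = 0.182115
  y ← 1.070000 + 0.36·0.182115 = 1.135561
x=0.360000, y=1.135561:
  k1 = f(0.360000, 1.135561) = 0.153260
  k2 = f(0.540000, 1.163148) = 0.119328
  y ← 1.135561 + 0.36·0.119328 = 1.178519
x=0.720000, y=1.178519:
  k1 = f(0.720000, 1.178519) = 0.100421
  k2 = f(0.900000, 1.196595) = 0.078188
  y ← 1.178519 + 0.36·0.078188 = 1.206667
y(1.08) ≈ 1.2067

1.2067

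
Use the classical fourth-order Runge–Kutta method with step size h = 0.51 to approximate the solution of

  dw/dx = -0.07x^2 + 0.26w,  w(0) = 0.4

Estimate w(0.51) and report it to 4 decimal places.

0.4535

RK4: k1 = f(x_n, w_n); k2 = f(x_n + h/2, w_n + (h/2)·k1); k3 = f(x_n + h/2, w_n + (h/2)·k2); k4 = f(x_n + h, w_n + h·k3); w_{n+1} = w_n + (h/6)·(k1 + 2k2 + 2k3 + k4).
x=0.000000, w=0.400000:
  k1 = f(0.000000, 0.400000) = 0.104000
  k2 = f(0.255000, 0.426520) = 0.106343
  k3 = f(0.255000, 0.427118) = 0.106499
  k4 = f(0.510000, 0.454314) = 0.099915
  w ← 0.400000 + (0.51/6)·(k1 + 2k2 + 2k3 + k4) = 0.453516
w(0.51) ≈ 0.4535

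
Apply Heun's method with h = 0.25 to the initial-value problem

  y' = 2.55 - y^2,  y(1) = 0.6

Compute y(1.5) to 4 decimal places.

1.2879

Heun: k1 = f(x_n, y_n); k2 = f(x_n + h, y_n + h·k1); y_{n+1} = y_n + (h/2)·(k1 + k2).
x=1.000000, y=0.600000:
  k1 = f(1.000000, 0.600000) = 2.190000
  k2 = f(1.250000, 1.147500) = 1.233244
  y ← 0.600000 + (0.25/2)·(2.190000 + 1.233244) = 1.027905
x=1.250000, y=1.027905:
  k1 = f(1.250000, 1.027905) = 1.493410
  k2 = f(1.500000, 1.401258) = 0.586476
  y ← 1.027905 + (0.25/2)·(1.493410 + 0.586476) = 1.287891
y(1.5) ≈ 1.2879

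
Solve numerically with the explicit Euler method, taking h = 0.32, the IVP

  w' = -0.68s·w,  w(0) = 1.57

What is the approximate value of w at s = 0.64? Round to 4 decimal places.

Euler: w_{n+1} = w_n + h·f(s_n, w_n).
s=0.000000, w=1.570000: f=0.000000 → w ← 1.570000 + 0.32·0.000000 = 1.570000
s=0.320000, w=1.570000: f=-0.341632 → w ← 1.570000 + 0.32·(-0.341632) = 1.460678
w(0.64) ≈ 1.4607

1.4607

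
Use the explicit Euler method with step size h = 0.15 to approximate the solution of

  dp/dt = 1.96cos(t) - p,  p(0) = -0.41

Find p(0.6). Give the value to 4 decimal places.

0.6800

Euler: p_{n+1} = p_n + h·f(t_n, p_n).
t=0.000000, p=-0.410000: f=2.370000 → p ← -0.410000 + 0.15·2.370000 = -0.054500
t=0.150000, p=-0.054500: f=1.992491 → p ← -0.054500 + 0.15·1.992491 = 0.244374
t=0.300000, p=0.244374: f=1.628086 → p ← 0.244374 + 0.15·1.628086 = 0.488587
t=0.450000, p=0.488587: f=1.276290 → p ← 0.488587 + 0.15·1.276290 = 0.680030
p(0.6) ≈ 0.6800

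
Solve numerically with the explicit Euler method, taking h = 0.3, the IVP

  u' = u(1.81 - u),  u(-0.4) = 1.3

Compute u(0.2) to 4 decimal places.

Euler: u_{n+1} = u_n + h·f(s_n, u_n).
s=-0.400000, u=1.300000: f=0.663000 → u ← 1.300000 + 0.3·0.663000 = 1.498900
s=-0.100000, u=1.498900: f=0.466308 → u ← 1.498900 + 0.3·0.466308 = 1.638792
u(0.2) ≈ 1.6388

1.6388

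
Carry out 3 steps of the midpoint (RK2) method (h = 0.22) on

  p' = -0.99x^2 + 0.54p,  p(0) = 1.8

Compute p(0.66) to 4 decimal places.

2.4696

Midpoint: k1 = f(x_n, p_n); k2 = f(x_n + h/2, p_n + (h/2)·k1); p_{n+1} = p_n + h·k2.
x=0.000000, p=1.800000:
  k1 = f(0.000000, 1.800000) = 0.972000
  k2 = f(0.110000, 1.906920) = 1.017758
  p ← 1.800000 + 0.22·1.017758 = 2.023907
x=0.220000, p=2.023907:
  k1 = f(0.220000, 2.023907) = 1.044994
  k2 = f(0.330000, 2.138856) = 1.047171
  p ← 2.023907 + 0.22·1.047171 = 2.254284
x=0.440000, p=2.254284:
  k1 = f(0.440000, 2.254284) = 1.025650
  k2 = f(0.550000, 2.367106) = 0.978762
  p ← 2.254284 + 0.22·0.978762 = 2.469612
p(0.66) ≈ 2.4696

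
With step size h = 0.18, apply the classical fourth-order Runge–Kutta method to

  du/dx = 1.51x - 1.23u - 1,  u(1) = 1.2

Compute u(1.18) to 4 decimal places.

1.0668

RK4: k1 = f(x_n, u_n); k2 = f(x_n + h/2, u_n + (h/2)·k1); k3 = f(x_n + h/2, u_n + (h/2)·k2); k4 = f(x_n + h, u_n + h·k3); u_{n+1} = u_n + (h/6)·(k1 + 2k2 + 2k3 + k4).
x=1.000000, u=1.200000:
  k1 = f(1.000000, 1.200000) = -0.966000
  k2 = f(1.090000, 1.113060) = -0.723164
  k3 = f(1.090000, 1.134915) = -0.750046
  k4 = f(1.180000, 1.064992) = -0.528140
  u ← 1.200000 + (0.18/6)·(k1 + 2k2 + 2k3 + k4) = 1.066783
u(1.18) ≈ 1.0668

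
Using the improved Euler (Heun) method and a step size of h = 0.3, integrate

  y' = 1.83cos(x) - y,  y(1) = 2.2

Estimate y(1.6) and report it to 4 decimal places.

Heun: k1 = f(x_n, y_n); k2 = f(x_n + h, y_n + h·k1); y_{n+1} = y_n + (h/2)·(k1 + k2).
x=1.000000, y=2.200000:
  k1 = f(1.000000, 2.200000) = -1.211247
  k2 = f(1.300000, 1.836626) = -1.347103
  y ← 2.200000 + (0.3/2)·(-1.211247 + (-1.347103)) = 1.816248
x=1.300000, y=1.816248:
  k1 = f(1.300000, 1.816248) = -1.326725
  k2 = f(1.600000, 1.418230) = -1.471665
  y ← 1.816248 + (0.3/2)·(-1.326725 + (-1.471665)) = 1.396489
y(1.6) ≈ 1.3965

1.3965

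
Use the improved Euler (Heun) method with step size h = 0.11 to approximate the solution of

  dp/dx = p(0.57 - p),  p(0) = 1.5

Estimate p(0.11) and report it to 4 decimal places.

Heun: k1 = f(x_n, p_n); k2 = f(x_n + h, p_n + h·k1); p_{n+1} = p_n + (h/2)·(k1 + k2).
x=0.000000, p=1.500000:
  k1 = f(0.000000, 1.500000) = -1.395000
  k2 = f(0.110000, 1.346550) = -1.045663
  p ← 1.500000 + (0.11/2)·(-1.395000 + (-1.045663)) = 1.365764
p(0.11) ≈ 1.3658

1.3658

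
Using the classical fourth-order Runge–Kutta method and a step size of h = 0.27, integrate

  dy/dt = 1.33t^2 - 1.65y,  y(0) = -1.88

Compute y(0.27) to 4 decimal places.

-1.1965

RK4: k1 = f(t_n, y_n); k2 = f(t_n + h/2, y_n + (h/2)·k1); k3 = f(t_n + h/2, y_n + (h/2)·k2); k4 = f(t_n + h, y_n + h·k3); y_{n+1} = y_n + (h/6)·(k1 + 2k2 + 2k3 + k4).
t=0.000000, y=-1.880000:
  k1 = f(0.000000, -1.880000) = 3.102000
  k2 = f(0.135000, -1.461230) = 2.435269
  k3 = f(0.135000, -1.551239) = 2.583783
  k4 = f(0.270000, -1.182379) = 2.047882
  y ← -1.880000 + (0.27/6)·(k1 + 2k2 + 2k3 + k4) = -1.196541
y(0.27) ≈ -1.1965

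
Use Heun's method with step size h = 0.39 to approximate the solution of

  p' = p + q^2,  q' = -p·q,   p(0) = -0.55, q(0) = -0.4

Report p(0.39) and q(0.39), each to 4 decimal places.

Heun on (p,q): k1 = f(x_n, state_n); k2 = f(x_n + h, state_n + h·k1); state_{n+1} = state_n + (h/2)·(k1 + k2).
0.000000: (-0.550000, -0.400000)
  k1 = (-0.390000, -0.220000)
  predictor → (-0.702100, -0.485800)
  k2 = (-0.466098, -0.341080)
  → (-0.716939, -0.509411)
(p(0.39), q(0.39)) ≈ (-0.7169, -0.5094)

-0.7169, -0.5094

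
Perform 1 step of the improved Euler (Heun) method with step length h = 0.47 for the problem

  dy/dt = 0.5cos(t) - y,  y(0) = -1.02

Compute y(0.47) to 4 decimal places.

Heun: k1 = f(t_n, y_n); k2 = f(t_n + h, y_n + h·k1); y_{n+1} = y_n + (h/2)·(k1 + k2).
t=0.000000, y=-1.020000:
  k1 = f(0.000000, -1.020000) = 1.520000
  k2 = f(0.470000, -0.305600) = 0.751384
  y ← -1.020000 + (0.47/2)·(1.520000 + 0.751384) = -0.486225
y(0.47) ≈ -0.4862

-0.4862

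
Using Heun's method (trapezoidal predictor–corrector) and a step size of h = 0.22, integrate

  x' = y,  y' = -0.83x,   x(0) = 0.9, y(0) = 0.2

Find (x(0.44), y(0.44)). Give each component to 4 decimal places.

0.9143, -0.1381

Heun on (x,y): k1 = f(t_n, state_n); k2 = f(t_n + h, state_n + h·k1); state_{n+1} = state_n + (h/2)·(k1 + k2).
0.000000: (0.900000, 0.200000)
  k1 = (0.200000, -0.747000)
  predictor → (0.944000, 0.035660)
  k2 = (0.035660, -0.783520)
  → (0.925923, 0.031643)
0.220000: (0.925923, 0.031643)
  k1 = (0.031643, -0.768516)
  predictor → (0.932884, -0.137431)
  k2 = (-0.137431, -0.774294)
  → (0.914286, -0.138066)
(x(0.44), y(0.44)) ≈ (0.9143, -0.1381)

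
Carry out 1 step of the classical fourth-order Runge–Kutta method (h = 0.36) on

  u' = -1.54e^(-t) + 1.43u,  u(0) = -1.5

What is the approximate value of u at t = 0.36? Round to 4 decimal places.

-3.1277

RK4: k1 = f(t_n, u_n); k2 = f(t_n + h/2, u_n + (h/2)·k1); k3 = f(t_n + h/2, u_n + (h/2)·k2); k4 = f(t_n + h, u_n + h·k3); u_{n+1} = u_n + (h/6)·(k1 + 2k2 + 2k3 + k4).
t=0.000000, u=-1.500000:
  k1 = f(0.000000, -1.500000) = -3.685000
  k2 = f(0.180000, -2.163300) = -4.379835
  k3 = f(0.180000, -2.288370) = -4.558686
  k4 = f(0.360000, -3.141127) = -5.566233
  u ← -1.500000 + (0.36/6)·(k1 + 2k2 + 2k3 + k4) = -3.127696
u(0.36) ≈ -3.1277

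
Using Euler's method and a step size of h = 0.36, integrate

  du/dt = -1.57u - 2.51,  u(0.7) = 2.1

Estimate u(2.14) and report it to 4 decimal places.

-1.4665

Euler: u_{n+1} = u_n + h·f(t_n, u_n).
t=0.700000, u=2.100000: f=-5.807000 → u ← 2.100000 + 0.36·(-5.807000) = 0.009480
t=1.060000, u=0.009480: f=-2.524884 → u ← 0.009480 + 0.36·(-2.524884) = -0.899478
t=1.420000, u=-0.899478: f=-1.097819 → u ← -0.899478 + 0.36·(-1.097819) = -1.294693
t=1.780000, u=-1.294693: f=-0.477332 → u ← -1.294693 + 0.36·(-0.477332) = -1.466533
u(2.14) ≈ -1.4665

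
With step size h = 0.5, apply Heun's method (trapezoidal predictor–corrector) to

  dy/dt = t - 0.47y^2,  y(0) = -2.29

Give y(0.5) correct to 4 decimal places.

-4.2390

Heun: k1 = f(t_n, y_n); k2 = f(t_n + h, y_n + h·k1); y_{n+1} = y_n + (h/2)·(k1 + k2).
t=0.000000, y=-2.290000:
  k1 = f(0.000000, -2.290000) = -2.464727
  k2 = f(0.500000, -3.522363) = -5.331311
  y ← -2.290000 + (0.5/2)·(-2.464727 + (-5.331311)) = -4.239009
y(0.5) ≈ -4.2390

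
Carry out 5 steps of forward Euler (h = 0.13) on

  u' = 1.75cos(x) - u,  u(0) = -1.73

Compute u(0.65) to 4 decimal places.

Euler: u_{n+1} = u_n + h·f(x_n, u_n).
x=0.000000, u=-1.730000: f=3.480000 → u ← -1.730000 + 0.13·3.480000 = -1.277600
x=0.130000, u=-1.277600: f=3.012833 → u ← -1.277600 + 0.13·3.012833 = -0.885932
x=0.260000, u=-0.885932: f=2.577114 → u ← -0.885932 + 0.13·2.577114 = -0.550907
x=0.390000, u=-0.550907: f=2.169498 → u ← -0.550907 + 0.13·2.169498 = -0.268872
x=0.520000, u=-0.268872: f=1.787556 → u ← -0.268872 + 0.13·1.787556 = -0.036490
u(0.65) ≈ -0.0365

-0.0365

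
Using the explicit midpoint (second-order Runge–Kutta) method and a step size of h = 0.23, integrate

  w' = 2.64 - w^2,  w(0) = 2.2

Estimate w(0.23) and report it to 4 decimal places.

1.9353

Midpoint: k1 = f(t_n, w_n); k2 = f(t_n + h/2, w_n + (h/2)·k1); w_{n+1} = w_n + h·k2.
t=0.000000, w=2.200000:
  k1 = f(0.000000, 2.200000) = -2.200000
  k2 = f(0.115000, 1.947000) = -1.150809
  w ← 2.200000 + 0.23·(-1.150809) = 1.935314
w(0.23) ≈ 1.9353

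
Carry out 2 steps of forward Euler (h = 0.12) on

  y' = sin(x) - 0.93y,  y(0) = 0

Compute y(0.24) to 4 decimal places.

Euler: y_{n+1} = y_n + h·f(x_n, y_n).
x=0.000000, y=0.000000: f=0.000000 → y ← 0.000000 + 0.12·0.000000 = 0.000000
x=0.120000, y=0.000000: f=0.119712 → y ← 0.000000 + 0.12·0.119712 = 0.014365
y(0.24) ≈ 0.0144

0.0144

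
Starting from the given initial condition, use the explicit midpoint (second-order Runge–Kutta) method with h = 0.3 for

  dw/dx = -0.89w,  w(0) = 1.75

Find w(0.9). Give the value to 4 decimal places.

0.7947

Midpoint: k1 = f(x_n, w_n); k2 = f(x_n + h/2, w_n + (h/2)·k1); w_{n+1} = w_n + h·k2.
x=0.000000, w=1.750000:
  k1 = f(0.000000, 1.750000) = -1.557500
  k2 = f(0.150000, 1.516375) = -1.349574
  w ← 1.750000 + 0.3·(-1.349574) = 1.345128
x=0.300000, w=1.345128:
  k1 = f(0.300000, 1.345128) = -1.197164
  k2 = f(0.450000, 1.165553) = -1.037342
  w ← 1.345128 + 0.3·(-1.037342) = 1.033925
x=0.600000, w=1.033925:
  k1 = f(0.600000, 1.033925) = -0.920193
  k2 = f(0.750000, 0.895896) = -0.797348
  w ← 1.033925 + 0.3·(-0.797348) = 0.794721
w(0.9) ≈ 0.7947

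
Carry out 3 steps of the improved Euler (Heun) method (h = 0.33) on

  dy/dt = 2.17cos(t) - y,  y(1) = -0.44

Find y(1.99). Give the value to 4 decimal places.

Heun: k1 = f(t_n, y_n); k2 = f(t_n + h, y_n + h·k1); y_{n+1} = y_n + (h/2)·(k1 + k2).
t=1.000000, y=-0.440000:
  k1 = f(1.000000, -0.440000) = 1.612456
  k2 = f(1.330000, 0.092110) = 0.425383
  y ← -0.440000 + (0.33/2)·(1.612456 + 0.425383) = -0.103757
t=1.330000, y=-0.103757:
  k1 = f(1.330000, -0.103757) = 0.621250
  k2 = f(1.660000, 0.101256) = -0.294571
  y ← -0.103757 + (0.33/2)·(0.621250 + (-0.294571)) = -0.049855
t=1.660000, y=-0.049855:
  k1 = f(1.660000, -0.049855) = -0.143461
  k2 = f(1.990000, -0.097197) = -0.786065
  y ← -0.049855 + (0.33/2)·(-0.143461 + (-0.786065)) = -0.203226
y(1.99) ≈ -0.2032

-0.2032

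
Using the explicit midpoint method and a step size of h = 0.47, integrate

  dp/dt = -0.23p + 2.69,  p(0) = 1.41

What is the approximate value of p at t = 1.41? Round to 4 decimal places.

4.2537

Midpoint: k1 = f(t_n, p_n); k2 = f(t_n + h/2, p_n + (h/2)·k1); p_{n+1} = p_n + h·k2.
t=0.000000, p=1.410000:
  k1 = f(0.000000, 1.410000) = 2.365700
  k2 = f(0.235000, 1.965939) = 2.237834
  p ← 1.410000 + 0.47·2.237834 = 2.461782
t=0.470000, p=2.461782:
  k1 = f(0.470000, 2.461782) = 2.123790
  k2 = f(0.705000, 2.960873) = 2.008999
  p ← 2.461782 + 0.47·2.008999 = 3.406012
t=0.940000, p=3.406012:
  k1 = f(0.940000, 3.406012) = 1.906617
  k2 = f(1.175000, 3.854067) = 1.803565
  p ← 3.406012 + 0.47·1.803565 = 4.253687
p(1.41) ≈ 4.2537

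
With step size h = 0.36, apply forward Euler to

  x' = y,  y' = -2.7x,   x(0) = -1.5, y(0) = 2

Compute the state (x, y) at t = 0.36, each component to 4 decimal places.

Euler on (x,y): x_{n+1} = x_n + h·x', y_{n+1} = y_n + h·y'.
0.000000: (-1.500000, 2.000000); f=(2.000000, 4.050000) → (-0.780000, 3.458000)
(x(0.36), y(0.36)) ≈ (-0.7800, 3.4580)

-0.7800, 3.4580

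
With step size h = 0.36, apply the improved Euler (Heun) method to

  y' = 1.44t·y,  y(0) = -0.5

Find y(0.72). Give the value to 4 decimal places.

Heun: k1 = f(t_n, y_n); k2 = f(t_n + h, y_n + h·k1); y_{n+1} = y_n + (h/2)·(k1 + k2).
t=0.000000, y=-0.500000:
  k1 = f(0.000000, -0.500000) = 0.000000
  k2 = f(0.360000, -0.500000) = -0.259200
  y ← -0.500000 + (0.36/2)·(0.000000 + (-0.259200)) = -0.546656
t=0.360000, y=-0.546656:
  k1 = f(0.360000, -0.546656) = -0.283386
  k2 = f(0.720000, -0.648675) = -0.672546
  y ← -0.546656 + (0.36/2)·(-0.283386 + (-0.672546)) = -0.718724
y(0.72) ≈ -0.7187

-0.7187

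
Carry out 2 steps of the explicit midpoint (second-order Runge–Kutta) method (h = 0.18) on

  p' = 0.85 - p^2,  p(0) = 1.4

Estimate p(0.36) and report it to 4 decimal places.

Midpoint: k1 = f(s_n, p_n); k2 = f(s_n + h/2, p_n + (h/2)·k1); p_{n+1} = p_n + h·k2.
s=0.000000, p=1.400000:
  k1 = f(0.000000, 1.400000) = -1.110000
  k2 = f(0.090000, 1.300100) = -0.840260
  p ← 1.400000 + 0.18·(-0.840260) = 1.248753
s=0.180000, p=1.248753:
  k1 = f(0.180000, 1.248753) = -0.709385
  k2 = f(0.270000, 1.184909) = -0.554008
  p ← 1.248753 + 0.18·(-0.554008) = 1.149032
p(0.36) ≈ 1.1490

1.1490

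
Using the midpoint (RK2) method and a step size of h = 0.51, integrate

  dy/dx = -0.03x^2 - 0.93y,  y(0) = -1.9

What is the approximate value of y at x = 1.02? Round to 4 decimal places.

-0.7825

Midpoint: k1 = f(x_n, y_n); k2 = f(x_n + h/2, y_n + (h/2)·k1); y_{n+1} = y_n + h·k2.
x=0.000000, y=-1.900000:
  k1 = f(0.000000, -1.900000) = 1.767000
  k2 = f(0.255000, -1.449415) = 1.346005
  y ← -1.900000 + 0.51·1.346005 = -1.213537
x=0.510000, y=-1.213537:
  k1 = f(0.510000, -1.213537) = 1.120787
  k2 = f(0.765000, -0.927737) = 0.845238
  y ← -1.213537 + 0.51·0.845238 = -0.782466
y(1.02) ≈ -0.7825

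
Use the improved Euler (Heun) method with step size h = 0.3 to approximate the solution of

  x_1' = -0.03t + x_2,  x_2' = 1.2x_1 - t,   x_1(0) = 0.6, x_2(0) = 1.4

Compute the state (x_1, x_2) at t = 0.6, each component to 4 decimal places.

1.5842, 1.9784

Heun on (x_1,x_2): k1 = f(t_n, state_n); k2 = f(t_n + h, state_n + h·k1); state_{n+1} = state_n + (h/2)·(k1 + k2).
0.000000: (0.600000, 1.400000)
  k1 = (1.400000, 0.720000)
  predictor → (1.020000, 1.616000)
  k2 = (1.607000, 0.924000)
  → (1.051050, 1.646600)
0.300000: (1.051050, 1.646600)
  k1 = (1.637600, 0.961260)
  predictor → (1.542330, 1.934978)
  k2 = (1.916978, 1.250796)
  → (1.584237, 1.978408)
(x_1(0.6), x_2(0.6)) ≈ (1.5842, 1.9784)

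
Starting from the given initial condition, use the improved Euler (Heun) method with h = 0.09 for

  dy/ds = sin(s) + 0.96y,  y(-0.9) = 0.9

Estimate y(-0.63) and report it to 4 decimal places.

Heun: k1 = f(s_n, y_n); k2 = f(s_n + h, y_n + h·k1); y_{n+1} = y_n + (h/2)·(k1 + k2).
s=-0.900000, y=0.900000:
  k1 = f(-0.900000, 0.900000) = 0.080673
  k2 = f(-0.810000, 0.907261) = 0.146683
  y ← 0.900000 + (0.09/2)·(0.080673 + 0.146683) = 0.910231
s=-0.810000, y=0.910231:
  k1 = f(-0.810000, 0.910231) = 0.149535
  k2 = f(-0.720000, 0.923689) = 0.227357
  y ← 0.910231 + (0.09/2)·(0.149535 + 0.227357) = 0.927191
s=-0.720000, y=0.927191:
  k1 = f(-0.720000, 0.927191) = 0.230719
  k2 = f(-0.630000, 0.947956) = 0.320893
  y ← 0.927191 + (0.09/2)·(0.230719 + 0.320893) = 0.952014
y(-0.63) ≈ 0.9520

0.9520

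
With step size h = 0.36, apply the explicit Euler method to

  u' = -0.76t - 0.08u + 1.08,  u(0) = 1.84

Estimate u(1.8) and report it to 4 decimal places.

2.4681

Euler: u_{n+1} = u_n + h·f(t_n, u_n).
t=0.000000, u=1.840000: f=0.932800 → u ← 1.840000 + 0.36·0.932800 = 2.175808
t=0.360000, u=2.175808: f=0.632335 → u ← 2.175808 + 0.36·0.632335 = 2.403449
t=0.720000, u=2.403449: f=0.340524 → u ← 2.403449 + 0.36·0.340524 = 2.526037
t=1.080000, u=2.526037: f=0.057117 → u ← 2.526037 + 0.36·0.057117 = 2.546600
t=1.440000, u=2.546600: f=-0.218128 → u ← 2.546600 + 0.36·(-0.218128) = 2.468073
u(1.8) ≈ 2.4681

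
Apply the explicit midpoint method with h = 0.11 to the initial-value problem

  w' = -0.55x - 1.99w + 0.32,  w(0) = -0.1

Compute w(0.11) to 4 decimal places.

Midpoint: k1 = f(x_n, w_n); k2 = f(x_n + h/2, w_n + (h/2)·k1); w_{n+1} = w_n + h·k2.
x=0.000000, w=-0.100000:
  k1 = f(0.000000, -0.100000) = 0.519000
  k2 = f(0.055000, -0.071455) = 0.431945
  w ← -0.100000 + 0.11·0.431945 = -0.052486
w(0.11) ≈ -0.0525

-0.0525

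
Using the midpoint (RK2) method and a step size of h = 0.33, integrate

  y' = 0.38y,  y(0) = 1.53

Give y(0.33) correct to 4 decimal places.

1.7339

Midpoint: k1 = f(t_n, y_n); k2 = f(t_n + h/2, y_n + (h/2)·k1); y_{n+1} = y_n + h·k2.
t=0.000000, y=1.530000:
  k1 = f(0.000000, 1.530000) = 0.581400
  k2 = f(0.165000, 1.625931) = 0.617854
  y ← 1.530000 + 0.33·0.617854 = 1.733892
y(0.33) ≈ 1.7339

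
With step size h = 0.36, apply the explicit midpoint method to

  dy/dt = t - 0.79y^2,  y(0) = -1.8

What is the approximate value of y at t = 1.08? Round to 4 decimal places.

Midpoint: k1 = f(t_n, y_n); k2 = f(t_n + h/2, y_n + (h/2)·k1); y_{n+1} = y_n + h·k2.
t=0.000000, y=-1.800000:
  k1 = f(0.000000, -1.800000) = -2.559600
  k2 = f(0.180000, -2.260728) = -3.857604
  y ← -1.800000 + 0.36·(-3.857604) = -3.188737
t=0.360000, y=-3.188737:
  k1 = f(0.360000, -3.188737) = -7.672757
  k2 = f(0.540000, -4.569834) = -15.957870
  y ← -3.188737 + 0.36·(-15.957870) = -8.933571
t=0.720000, y=-8.933571:
  k1 = f(0.720000, -8.933571) = -62.328859
  k2 = f(0.900000, -20.152765) = -319.945813
  y ← -8.933571 + 0.36·(-319.945813) = -124.114063
y(1.08) ≈ -124.1141

-124.1141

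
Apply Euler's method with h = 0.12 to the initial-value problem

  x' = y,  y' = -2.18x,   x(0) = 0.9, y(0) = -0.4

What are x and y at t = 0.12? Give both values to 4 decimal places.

0.8520, -0.6354

Euler on (x,y): x_{n+1} = x_n + h·x', y_{n+1} = y_n + h·y'.
0.000000: (0.900000, -0.400000); f=(-0.400000, -1.962000) → (0.852000, -0.635440)
(x(0.12), y(0.12)) ≈ (0.8520, -0.6354)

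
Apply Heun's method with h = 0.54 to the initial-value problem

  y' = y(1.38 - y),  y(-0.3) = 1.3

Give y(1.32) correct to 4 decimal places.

1.3676

Heun: k1 = f(t_n, y_n); k2 = f(t_n + h, y_n + h·k1); y_{n+1} = y_n + (h/2)·(k1 + k2).
t=-0.300000, y=1.300000:
  k1 = f(-0.300000, 1.300000) = 0.104000
  k2 = f(0.240000, 1.356160) = 0.032331
  y ← 1.300000 + (0.54/2)·(0.104000 + 0.032331) = 1.336809
t=0.240000, y=1.336809:
  k1 = f(0.240000, 1.336809) = 0.057738
  k2 = f(0.780000, 1.367988) = 0.016433
  y ← 1.336809 + (0.54/2)·(0.057738 + 0.016433) = 1.356835
t=0.780000, y=1.356835:
  k1 = f(0.780000, 1.356835) = 0.031431
  k2 = f(1.320000, 1.373808) = 0.008507
  y ← 1.356835 + (0.54/2)·(0.031431 + 0.008507) = 1.367618
y(1.32) ≈ 1.3676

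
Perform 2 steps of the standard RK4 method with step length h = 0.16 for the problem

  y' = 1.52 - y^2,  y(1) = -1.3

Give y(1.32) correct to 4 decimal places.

-1.3856

RK4: k1 = f(x_n, y_n); k2 = f(x_n + h/2, y_n + (h/2)·k1); k3 = f(x_n + h/2, y_n + (h/2)·k2); k4 = f(x_n + h, y_n + h·k3); y_{n+1} = y_n + (h/6)·(k1 + 2k2 + 2k3 + k4).
x=1.000000, y=-1.300000:
  k1 = f(1.000000, -1.300000) = -0.170000
  k2 = f(1.080000, -1.313600) = -0.205545
  k3 = f(1.080000, -1.316444) = -0.213024
  k4 = f(1.160000, -1.334084) = -0.259780
  y ← -1.300000 + (0.16/6)·(k1 + 2k2 + 2k3 + k4) = -1.333784
x=1.160000, y=-1.333784:
  k1 = f(1.160000, -1.333784) = -0.258981
  k2 = f(1.240000, -1.354503) = -0.314678
  k3 = f(1.240000, -1.358959) = -0.326769
  k4 = f(1.320000, -1.386067) = -0.401183
  y ← -1.333784 + (0.16/6)·(k1 + 2k2 + 2k3 + k4) = -1.385599
y(1.32) ≈ -1.3856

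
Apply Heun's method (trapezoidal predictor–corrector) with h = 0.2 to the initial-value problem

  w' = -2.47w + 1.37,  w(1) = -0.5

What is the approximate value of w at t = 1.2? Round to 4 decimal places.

Heun: k1 = f(t_n, w_n); k2 = f(t_n + h, w_n + h·k1); w_{n+1} = w_n + (h/2)·(k1 + k2).
t=1.000000, w=-0.500000:
  k1 = f(1.000000, -0.500000) = 2.605000
  k2 = f(1.200000, 0.021000) = 1.318130
  w ← -0.500000 + (0.2/2)·(2.605000 + 1.318130) = -0.107687
w(1.2) ≈ -0.1077

-0.1077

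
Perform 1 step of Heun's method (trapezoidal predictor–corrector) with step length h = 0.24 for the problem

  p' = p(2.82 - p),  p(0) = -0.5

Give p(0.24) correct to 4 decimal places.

-1.1001

Heun: k1 = f(x_n, p_n); k2 = f(x_n + h, p_n + h·k1); p_{n+1} = p_n + (h/2)·(k1 + k2).
x=0.000000, p=-0.500000:
  k1 = f(0.000000, -0.500000) = -1.660000
  k2 = f(0.240000, -0.898400) = -3.340611
  p ← -0.500000 + (0.24/2)·(-1.660000 + (-3.340611)) = -1.100073
p(0.24) ≈ -1.1001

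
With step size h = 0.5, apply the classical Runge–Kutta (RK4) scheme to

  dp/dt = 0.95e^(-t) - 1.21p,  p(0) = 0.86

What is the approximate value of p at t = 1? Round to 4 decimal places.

0.5715

RK4: k1 = f(t_n, p_n); k2 = f(t_n + h/2, p_n + (h/2)·k1); k3 = f(t_n + h/2, p_n + (h/2)·k2); k4 = f(t_n + h, p_n + h·k3); p_{n+1} = p_n + (h/6)·(k1 + 2k2 + 2k3 + k4).
t=0.000000, p=0.860000:
  k1 = f(0.000000, 0.860000) = -0.090600
  k2 = f(0.250000, 0.837350) = -0.273333
  k3 = f(0.250000, 0.791667) = -0.218056
  k4 = f(0.500000, 0.750972) = -0.332472
  p ← 0.860000 + (0.5/6)·(k1 + 2k2 + 2k3 + k4) = 0.742846
t=0.500000, p=0.742846:
  k1 = f(0.500000, 0.742846) = -0.322639
  k2 = f(0.750000, 0.662186) = -0.352497
  k3 = f(0.750000, 0.654722) = -0.343465
  k4 = f(1.000000, 0.571113) = -0.341562
  p ← 0.742846 + (0.5/6)·(k1 + 2k2 + 2k3 + k4) = 0.571502
p(1) ≈ 0.5715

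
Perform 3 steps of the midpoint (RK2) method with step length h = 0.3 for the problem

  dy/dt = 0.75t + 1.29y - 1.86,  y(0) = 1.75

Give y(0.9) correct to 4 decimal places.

Midpoint: k1 = f(t_n, y_n); k2 = f(t_n + h/2, y_n + (h/2)·k1); y_{n+1} = y_n + h·k2.
t=0.000000, y=1.750000:
  k1 = f(0.000000, 1.750000) = 0.397500
  k2 = f(0.150000, 1.809625) = 0.586916
  y ← 1.750000 + 0.3·0.586916 = 1.926075
t=0.300000, y=1.926075:
  k1 = f(0.300000, 1.926075) = 0.849637
  k2 = f(0.450000, 2.053520) = 1.126541
  y ← 1.926075 + 0.3·1.126541 = 2.264037
t=0.600000, y=2.264037:
  k1 = f(0.600000, 2.264037) = 1.510608
  k2 = f(0.750000, 2.490628) = 1.915411
  y ← 2.264037 + 0.3·1.915411 = 2.838660
y(0.9) ≈ 2.8387

2.8387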